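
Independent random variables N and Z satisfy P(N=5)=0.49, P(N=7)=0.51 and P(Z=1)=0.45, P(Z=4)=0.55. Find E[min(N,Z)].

2.65

E[min(N,Z)] = Σ_n Σ_z min(n,z) · P(N=n)P(Z=z)
 = 1·0.2205 + 4·0.2695 + 1·0.2295 + 4·0.2805
 = 0.2205 + 1.078 + 0.2295 + 1.122
 = 2.65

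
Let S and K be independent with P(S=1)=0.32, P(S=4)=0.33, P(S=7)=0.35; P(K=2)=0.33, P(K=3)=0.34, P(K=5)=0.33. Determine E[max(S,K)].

E[max(S,K)] = Σ_s Σ_k max(s,k) · P(S=s)P(K=k)
 = 2·0.1056 + 3·0.1088 + 5·0.1056 + 4·0.1089 + 4·0.1122 + 5·0.1089 + 7·0.1155 + 7·0.119 + 7·0.1155
 = 0.2112 + 0.3264 + 0.528 + 0.4356 + 0.4488 + 0.5445 + 0.8085 + 0.833 + 0.8085
 = 4.9445

4.9445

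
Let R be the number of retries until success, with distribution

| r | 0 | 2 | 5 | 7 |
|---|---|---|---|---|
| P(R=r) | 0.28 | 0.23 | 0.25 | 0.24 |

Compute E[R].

3.39

E[R] = Σ r·P(R=r)
 = 0·0.28 + 2·0.23 + 5·0.25 + 7·0.24
 = 0 + 0.46 + 1.25 + 1.68
 = 3.39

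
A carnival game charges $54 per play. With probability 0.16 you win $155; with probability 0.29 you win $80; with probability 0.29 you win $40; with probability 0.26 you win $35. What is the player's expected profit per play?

E[payout] = 155·0.16 + 80·0.29 + 40·0.29 + 35·0.26
 = 24.8 + 23.2 + 11.6 + 9.1
 = 68.7
Net = 68.7 - 54 = 14.7

14.7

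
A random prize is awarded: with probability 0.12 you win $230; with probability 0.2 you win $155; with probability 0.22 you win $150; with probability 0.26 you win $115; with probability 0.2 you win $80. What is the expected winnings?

E[payout] = 230·0.12 + 155·0.2 + 150·0.22 + 115·0.26 + 80·0.2
 = 27.6 + 31 + 33 + 29.9 + 16
 = 137.5

137.5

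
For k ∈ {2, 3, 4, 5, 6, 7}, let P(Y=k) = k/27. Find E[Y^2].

E[Y^2] = Σ y^2·P(Y=y)
 = 4·2/27 + 9·1/9 + 16·4/27 + 25·5/27 + 36·2/9 + 49·7/27
 = 8/27 + 1 + 64/27 + 125/27 + 8 + 343/27
 = 29

29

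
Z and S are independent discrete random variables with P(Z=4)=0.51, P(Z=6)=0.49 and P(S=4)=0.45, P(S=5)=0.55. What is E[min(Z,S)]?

4.2695

E[min(Z,S)] = Σ_z Σ_s min(z,s) · P(Z=z)P(S=s)
 = 4·0.2295 + 4·0.2805 + 4·0.2205 + 5·0.2695
 = 0.918 + 1.122 + 0.882 + 1.3475
 = 4.2695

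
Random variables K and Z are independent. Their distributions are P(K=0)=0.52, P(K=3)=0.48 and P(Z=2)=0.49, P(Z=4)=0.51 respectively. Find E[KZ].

E[KZ] = Σ_k Σ_z kz · P(K=k)P(Z=z)
 = 0·0.2548 + 0·0.2652 + 6·0.2352 + 12·0.2448
 = 0 + 0 + 1.4112 + 2.9376
 = 4.3488

4.3488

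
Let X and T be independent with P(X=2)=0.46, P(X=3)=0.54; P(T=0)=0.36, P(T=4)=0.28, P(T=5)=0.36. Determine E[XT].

E[XT] = Σ_x Σ_t xt · P(X=x)P(T=t)
 = 0·0.1656 + 8·0.1288 + 10·0.1656 + 0·0.1944 + 12·0.1512 + 15·0.1944
 = 0 + 1.0304 + 1.656 + 0 + 1.8144 + 2.916
 = 7.4168

7.4168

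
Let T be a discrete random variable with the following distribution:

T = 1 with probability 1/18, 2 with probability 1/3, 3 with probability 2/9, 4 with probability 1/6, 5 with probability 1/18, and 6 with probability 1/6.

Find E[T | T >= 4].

P(T >= 4) = 1/6 + 1/18 + 1/6 = 7/18.
E[T | T >= 4] = [4·1/6 + 5·1/18 + 6·1/6] / (7/18)
 = 35/18 / (7/18)
 = 5

5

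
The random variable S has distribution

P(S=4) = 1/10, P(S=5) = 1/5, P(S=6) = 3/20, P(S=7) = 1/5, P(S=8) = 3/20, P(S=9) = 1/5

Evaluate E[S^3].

E[S^3] = Σ s^3·P(S=s)
 = 64·1/10 + 125·1/5 + 216·3/20 + 343·1/5 + 512·3/20 + 729·1/5
 = 32/5 + 25 + 162/5 + 343/5 + 384/5 + 729/5
 = 355

355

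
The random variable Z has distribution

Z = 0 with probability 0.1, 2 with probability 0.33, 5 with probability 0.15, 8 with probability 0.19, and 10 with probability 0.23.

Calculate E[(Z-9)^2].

E[(Z-9)^2] = Σ (z-9)^2·P(Z=z)
 = 81·0.1 + 49·0.33 + 16·0.15 + 1·0.19 + 1·0.23
 = 8.1 + 16.17 + 2.4 + 0.19 + 0.23
 = 27.09

27.09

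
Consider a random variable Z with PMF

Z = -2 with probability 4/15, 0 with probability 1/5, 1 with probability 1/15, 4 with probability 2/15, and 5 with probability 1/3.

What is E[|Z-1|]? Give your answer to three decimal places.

2.733

E[|Z-1|] = Σ |z-1|·P(Z=z)
 = 3·4/15 + 1·1/5 + 0·1/15 + 3·2/15 + 4·1/3
 = 4/5 + 1/5 + 0 + 2/5 + 4/3
 = 41/15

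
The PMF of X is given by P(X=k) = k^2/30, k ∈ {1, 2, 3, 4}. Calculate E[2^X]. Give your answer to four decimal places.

11.5333

E[2^X] = Σ 2^x·P(X=x)
 = 2·1/30 + 4·2/15 + 8·3/10 + 16·8/15
 = 1/15 + 8/15 + 12/5 + 128/15
 = 173/15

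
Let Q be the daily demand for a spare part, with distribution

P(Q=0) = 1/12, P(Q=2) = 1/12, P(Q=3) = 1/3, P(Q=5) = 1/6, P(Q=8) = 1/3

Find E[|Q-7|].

E[|Q-7|] = Σ |q-7|·P(Q=q)
 = 7·1/12 + 5·1/12 + 4·1/3 + 2·1/6 + 1·1/3
 = 7/12 + 5/12 + 4/3 + 1/3 + 1/3
 = 3

3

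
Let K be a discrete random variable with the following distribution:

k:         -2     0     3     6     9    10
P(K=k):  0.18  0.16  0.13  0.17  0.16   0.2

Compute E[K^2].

E[K^2] = Σ k^2·P(K=k)
 = 4·0.18 + 0·0.16 + 9·0.13 + 36·0.17 + 81·0.16 + 100·0.2
 = 0.72 + 0 + 1.17 + 6.12 + 12.96 + 20
 = 40.97

40.97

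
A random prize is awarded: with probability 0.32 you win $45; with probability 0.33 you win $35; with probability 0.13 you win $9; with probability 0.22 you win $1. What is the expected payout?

E[payout] = 45·0.32 + 35·0.33 + 9·0.13 + 1·0.22
 = 14.4 + 11.55 + 1.17 + 0.22
 = 27.34

27.34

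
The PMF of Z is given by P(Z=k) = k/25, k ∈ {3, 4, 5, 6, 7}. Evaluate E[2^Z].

61.12

E[2^Z] = Σ 2^z·P(Z=z)
 = 8·3/25 + 16·4/25 + 32·1/5 + 64·6/25 + 128·7/25
 = 24/25 + 64/25 + 32/5 + 384/25 + 896/25
 = 1528/25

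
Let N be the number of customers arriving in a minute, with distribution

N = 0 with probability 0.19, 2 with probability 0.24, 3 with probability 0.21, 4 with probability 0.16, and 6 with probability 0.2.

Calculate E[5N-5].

E[5N-5] = Σ (5n-5)·P(N=n)
 = (-5)·0.19 + 5·0.24 + 10·0.21 + 15·0.16 + 25·0.2
 = (-0.95) + 1.2 + 2.1 + 2.4 + 5
 = 9.75

9.75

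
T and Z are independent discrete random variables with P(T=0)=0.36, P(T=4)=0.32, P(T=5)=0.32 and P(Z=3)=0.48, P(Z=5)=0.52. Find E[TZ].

E[TZ] = Σ_t Σ_z tz · P(T=t)P(Z=z)
 = 0·0.1728 + 0·0.1872 + 12·0.1536 + 20·0.1664 + 15·0.1536 + 25·0.1664
 = 0 + 0 + 1.8432 + 3.328 + 2.304 + 4.16
 = 11.6352

11.6352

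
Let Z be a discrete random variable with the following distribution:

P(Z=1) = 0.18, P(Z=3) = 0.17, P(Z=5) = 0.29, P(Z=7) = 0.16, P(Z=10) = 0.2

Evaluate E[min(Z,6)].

E[min(Z,6)] = Σ min(z,6)·P(Z=z)
 = 1·0.18 + 3·0.17 + 5·0.29 + 6·0.16 + 6·0.2
 = 0.18 + 0.51 + 1.45 + 0.96 + 1.2
 = 4.3

4.3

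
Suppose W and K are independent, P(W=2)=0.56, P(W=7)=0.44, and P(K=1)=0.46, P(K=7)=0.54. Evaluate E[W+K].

E[W+K] = Σ_w Σ_k (w+k) · P(W=w)P(K=k)
 = 3·0.2576 + 9·0.3024 + 8·0.2024 + 14·0.2376
 = 0.7728 + 2.7216 + 1.6192 + 3.3264
 = 8.44

8.44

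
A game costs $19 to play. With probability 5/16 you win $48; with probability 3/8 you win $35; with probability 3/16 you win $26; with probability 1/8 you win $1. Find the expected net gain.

E[payout] = 48·5/16 + 35·3/8 + 26·3/16 + 1·1/8
 = 15 + 105/8 + 39/8 + 1/8
 = 265/8
Net = 265/8 - 19 = 113/8

14.125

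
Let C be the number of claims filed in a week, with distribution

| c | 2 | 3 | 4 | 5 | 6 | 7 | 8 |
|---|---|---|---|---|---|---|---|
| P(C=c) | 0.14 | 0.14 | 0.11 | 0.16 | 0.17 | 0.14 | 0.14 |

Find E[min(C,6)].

4.64

E[min(C,6)] = Σ min(c,6)·P(C=c)
 = 2·0.14 + 3·0.14 + 4·0.11 + 5·0.16 + 6·0.17 + 6·0.14 + 6·0.14
 = 0.28 + 0.42 + 0.44 + 0.8 + 1.02 + 0.84 + 0.84
 = 4.64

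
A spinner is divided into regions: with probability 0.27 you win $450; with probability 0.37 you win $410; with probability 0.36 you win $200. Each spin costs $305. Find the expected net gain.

E[payout] = 450·0.27 + 410·0.37 + 200·0.36
 = 121.5 + 151.7 + 72
 = 345.2
Net = 345.2 - 305 = 40.2

40.2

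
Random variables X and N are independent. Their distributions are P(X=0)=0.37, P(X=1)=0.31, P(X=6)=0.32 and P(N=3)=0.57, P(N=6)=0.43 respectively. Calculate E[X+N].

6.52

E[X+N] = Σ_x Σ_n (x+n) · P(X=x)P(N=n)
 = 3·0.2109 + 6·0.1591 + 4·0.1767 + 7·0.1333 + 9·0.1824 + 12·0.1376
 = 0.6327 + 0.9546 + 0.7068 + 0.9331 + 1.6416 + 1.6512
 = 6.52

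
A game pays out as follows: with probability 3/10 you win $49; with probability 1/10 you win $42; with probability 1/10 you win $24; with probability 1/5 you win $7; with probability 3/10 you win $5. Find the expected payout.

E[payout] = 49·3/10 + 42·1/10 + 24·1/10 + 7·1/5 + 5·3/10
 = 147/10 + 21/5 + 12/5 + 7/5 + 3/2
 = 121/5

24.2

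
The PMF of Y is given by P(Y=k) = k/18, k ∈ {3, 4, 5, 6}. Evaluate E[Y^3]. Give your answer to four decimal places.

E[Y^3] = Σ y^3·P(Y=y)
 = 27·1/6 + 64·2/9 + 125·5/18 + 216·1/3
 = 9/2 + 128/9 + 625/18 + 72
 = 1129/9

125.4444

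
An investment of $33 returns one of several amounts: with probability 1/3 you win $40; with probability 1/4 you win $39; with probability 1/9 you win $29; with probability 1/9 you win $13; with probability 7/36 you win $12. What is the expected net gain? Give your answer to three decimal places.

-2.917

E[payout] = 40·1/3 + 39·1/4 + 29·1/9 + 13·1/9 + 12·7/36
 = 40/3 + 39/4 + 29/9 + 13/9 + 7/3
 = 361/12
Net = 361/12 - 33 = -35/12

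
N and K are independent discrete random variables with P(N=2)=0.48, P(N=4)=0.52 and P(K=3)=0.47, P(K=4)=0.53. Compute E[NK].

E[NK] = Σ_n Σ_k nk · P(N=n)P(K=k)
 = 6·0.2256 + 8·0.2544 + 12·0.2444 + 16·0.2756
 = 1.3536 + 2.0352 + 2.9328 + 4.4096
 = 10.7312

10.7312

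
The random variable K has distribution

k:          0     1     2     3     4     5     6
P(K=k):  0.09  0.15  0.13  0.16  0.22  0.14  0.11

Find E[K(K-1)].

E[K(K-1)] = Σ k(k-1)·P(K=k)
 = 0·0.09 + 0·0.15 + 2·0.13 + 6·0.16 + 12·0.22 + 20·0.14 + 30·0.11
 = 0 + 0 + 0.26 + 0.96 + 2.64 + 2.8 + 3.3
 = 9.96

9.96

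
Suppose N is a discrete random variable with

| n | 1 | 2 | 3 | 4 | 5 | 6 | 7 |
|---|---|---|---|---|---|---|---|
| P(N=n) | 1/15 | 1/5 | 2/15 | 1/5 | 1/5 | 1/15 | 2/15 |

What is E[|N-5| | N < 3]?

P(N < 3) = 1/15 + 1/5 = 4/15.
E[|N-5| | N < 3] = [4·1/15 + 3·1/5] / (4/15)
 = 13/15 / (4/15)
 = 13/4

3.25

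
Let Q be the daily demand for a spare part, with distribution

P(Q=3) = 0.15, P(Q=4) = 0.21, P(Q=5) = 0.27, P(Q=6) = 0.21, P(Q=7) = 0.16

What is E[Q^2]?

26.86

E[Q^2] = Σ q^2·P(Q=q)
 = 9·0.15 + 16·0.21 + 25·0.27 + 36·0.21 + 49·0.16
 = 1.35 + 3.36 + 6.75 + 7.56 + 7.84
 = 26.86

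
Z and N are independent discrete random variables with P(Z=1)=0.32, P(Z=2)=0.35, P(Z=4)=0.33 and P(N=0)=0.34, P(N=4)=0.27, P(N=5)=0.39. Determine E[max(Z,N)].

E[max(Z,N)] = Σ_z Σ_n max(z,n) · P(Z=z)P(N=n)
 = 1·0.1088 + 4·0.0864 + 5·0.1248 + 2·0.119 + 4·0.0945 + 5·0.1365 + 4·0.1122 + 4·0.0891 + 5·0.1287
 = 0.1088 + 0.3456 + 0.624 + 0.238 + 0.378 + 0.6825 + 0.4488 + 0.3564 + 0.6435
 = 3.8256

3.8256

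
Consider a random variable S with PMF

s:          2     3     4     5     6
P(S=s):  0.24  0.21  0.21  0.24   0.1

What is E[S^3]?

E[S^3] = Σ s^3·P(S=s)
 = 8·0.24 + 27·0.21 + 64·0.21 + 125·0.24 + 216·0.1
 = 1.92 + 5.67 + 13.44 + 30 + 21.6
 = 72.63

72.63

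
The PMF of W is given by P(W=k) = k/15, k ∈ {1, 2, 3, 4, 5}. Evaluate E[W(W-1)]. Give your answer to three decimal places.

E[W(W-1)] = Σ w(w-1)·P(W=w)
 = 0·1/15 + 2·2/15 + 6·1/5 + 12·4/15 + 20·1/3
 = 0 + 4/15 + 6/5 + 16/5 + 20/3
 = 34/3

11.333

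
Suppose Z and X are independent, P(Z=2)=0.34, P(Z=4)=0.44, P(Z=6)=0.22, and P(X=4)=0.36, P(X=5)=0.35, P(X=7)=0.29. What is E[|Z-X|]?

1.9308

E[|Z-X|] = Σ_z Σ_x |z-x| · P(Z=z)P(X=x)
 = 2·0.1224 + 3·0.119 + 5·0.0986 + 0·0.1584 + 1·0.154 + 3·0.1276 + 2·0.0792 + 1·0.077 + 1·0.0638
 = 0.2448 + 0.357 + 0.493 + 0 + 0.154 + 0.3828 + 0.1584 + 0.077 + 0.0638
 = 1.9308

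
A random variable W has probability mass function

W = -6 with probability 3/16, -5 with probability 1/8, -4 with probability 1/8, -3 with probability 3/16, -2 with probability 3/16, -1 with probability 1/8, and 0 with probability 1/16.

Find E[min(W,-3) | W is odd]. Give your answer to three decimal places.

P(W is odd) = 1/8 + 3/16 + 1/8 = 7/16.
E[min(W,-3) | W is odd] = [(-5)·1/8 + (-3)·3/16 + (-3)·1/8] / (7/16)
 = -25/16 / (7/16)
 = -25/7

-3.571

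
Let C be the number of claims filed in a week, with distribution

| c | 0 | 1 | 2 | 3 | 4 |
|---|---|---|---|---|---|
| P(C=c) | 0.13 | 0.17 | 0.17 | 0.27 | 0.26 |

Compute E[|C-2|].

1.22

E[|C-2|] = Σ |c-2|·P(C=c)
 = 2·0.13 + 1·0.17 + 0·0.17 + 1·0.27 + 2·0.26
 = 0.26 + 0.17 + 0 + 0.27 + 0.52
 = 1.22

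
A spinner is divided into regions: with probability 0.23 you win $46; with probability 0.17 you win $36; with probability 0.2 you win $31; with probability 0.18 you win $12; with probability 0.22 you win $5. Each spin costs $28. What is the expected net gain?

E[payout] = 46·0.23 + 36·0.17 + 31·0.2 + 12·0.18 + 5·0.22
 = 10.58 + 6.12 + 6.2 + 2.16 + 1.1
 = 26.16
Net = 26.16 - 28 = -1.84

-1.84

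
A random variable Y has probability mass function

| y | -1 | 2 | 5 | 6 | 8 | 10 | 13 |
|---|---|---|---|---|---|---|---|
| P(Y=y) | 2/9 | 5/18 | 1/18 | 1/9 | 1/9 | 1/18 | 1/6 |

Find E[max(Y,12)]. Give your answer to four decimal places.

12.1667

E[max(Y,12)] = Σ max(y,12)·P(Y=y)
 = 12·2/9 + 12·5/18 + 12·1/18 + 12·1/9 + 12·1/9 + 12·1/18 + 13·1/6
 = 8/3 + 10/3 + 2/3 + 4/3 + 4/3 + 2/3 + 13/6
 = 73/6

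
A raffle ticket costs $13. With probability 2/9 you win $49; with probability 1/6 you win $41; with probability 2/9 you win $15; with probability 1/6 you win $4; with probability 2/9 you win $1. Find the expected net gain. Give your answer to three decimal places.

E[payout] = 49·2/9 + 41·1/6 + 15·2/9 + 4·1/6 + 1·2/9
 = 98/9 + 41/6 + 10/3 + 2/3 + 2/9
 = 395/18
Net = 395/18 - 13 = 161/18

8.944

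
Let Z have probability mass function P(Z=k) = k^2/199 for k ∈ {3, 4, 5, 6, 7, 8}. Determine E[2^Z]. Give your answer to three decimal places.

E[2^Z] = Σ 2^z·P(Z=z)
 = 8·9/199 + 16·16/199 + 32·25/199 + 64·36/199 + 128·49/199 + 256·64/199
 = 72/199 + 256/199 + 800/199 + 2304/199 + 6272/199 + 16384/199
 = 26088/199

131.095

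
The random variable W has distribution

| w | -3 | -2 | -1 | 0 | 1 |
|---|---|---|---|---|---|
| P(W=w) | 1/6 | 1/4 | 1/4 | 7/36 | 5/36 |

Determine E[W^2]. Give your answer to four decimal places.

2.8889

E[W^2] = Σ w^2·P(W=w)
 = 9·1/6 + 4·1/4 + 1·1/4 + 0·7/36 + 1·5/36
 = 3/2 + 1 + 1/4 + 0 + 5/36
 = 26/9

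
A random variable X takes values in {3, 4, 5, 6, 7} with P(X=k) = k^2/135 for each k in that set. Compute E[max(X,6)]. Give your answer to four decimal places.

E[max(X,6)] = Σ max(x,6)·P(X=x)
 = 6·1/15 + 6·16/135 + 6·5/27 + 6·4/15 + 7·49/135
 = 2/5 + 32/45 + 10/9 + 8/5 + 343/135
 = 859/135

6.3630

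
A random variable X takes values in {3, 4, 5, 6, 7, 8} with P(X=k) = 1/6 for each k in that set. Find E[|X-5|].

E[|X-5|] = Σ |x-5|·P(X=x)
 = 2·1/6 + 1·1/6 + 0·1/6 + 1·1/6 + 2·1/6 + 3·1/6
 = 1/3 + 1/6 + 0 + 1/6 + 1/3 + 1/2
 = 3/2

1.5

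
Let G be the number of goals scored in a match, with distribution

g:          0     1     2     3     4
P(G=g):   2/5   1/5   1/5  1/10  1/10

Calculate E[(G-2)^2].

2.3

E[(G-2)^2] = Σ (g-2)^2·P(G=g)
 = 4·2/5 + 1·1/5 + 0·1/5 + 1·1/10 + 4·1/10
 = 8/5 + 1/5 + 0 + 1/10 + 2/5
 = 23/10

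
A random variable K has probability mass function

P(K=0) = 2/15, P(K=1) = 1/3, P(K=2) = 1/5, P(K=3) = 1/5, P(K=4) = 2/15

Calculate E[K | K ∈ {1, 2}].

P(K ∈ {1, 2}) = 1/3 + 1/5 = 8/15.
E[K | K ∈ {1, 2}] = [1·1/3 + 2·1/5] / (8/15)
 = 11/15 / (8/15)
 = 11/8

1.375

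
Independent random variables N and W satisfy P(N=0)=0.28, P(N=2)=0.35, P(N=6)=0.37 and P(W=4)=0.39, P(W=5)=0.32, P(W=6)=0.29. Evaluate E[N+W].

E[N+W] = Σ_n Σ_w (n+w) · P(N=n)P(W=w)
 = 4·0.1092 + 5·0.0896 + 6·0.0812 + 6·0.1365 + 7·0.112 + 8·0.1015 + 10·0.1443 + 11·0.1184 + 12·0.1073
 = 0.4368 + 0.448 + 0.4872 + 0.819 + 0.784 + 0.812 + 1.443 + 1.3024 + 1.2876
 = 7.82

7.82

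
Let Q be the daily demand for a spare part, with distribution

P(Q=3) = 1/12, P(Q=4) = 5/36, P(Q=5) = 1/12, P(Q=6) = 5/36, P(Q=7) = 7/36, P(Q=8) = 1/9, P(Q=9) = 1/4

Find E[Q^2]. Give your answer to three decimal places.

46.944

E[Q^2] = Σ q^2·P(Q=q)
 = 9·1/12 + 16·5/36 + 25·1/12 + 36·5/36 + 49·7/36 + 64·1/9 + 81·1/4
 = 3/4 + 20/9 + 25/12 + 5 + 343/36 + 64/9 + 81/4
 = 845/18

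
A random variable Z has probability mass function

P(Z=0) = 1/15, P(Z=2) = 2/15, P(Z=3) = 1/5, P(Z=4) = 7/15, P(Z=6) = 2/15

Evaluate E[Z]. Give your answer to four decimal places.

E[Z] = Σ z·P(Z=z)
 = 0·1/15 + 2·2/15 + 3·1/5 + 4·7/15 + 6·2/15
 = 0 + 4/15 + 3/5 + 28/15 + 4/5
 = 53/15

3.5333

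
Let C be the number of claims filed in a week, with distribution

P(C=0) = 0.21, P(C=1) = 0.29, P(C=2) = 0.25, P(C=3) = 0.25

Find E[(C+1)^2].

E[(C+1)^2] = Σ (c+1)^2·P(C=c)
 = 1·0.21 + 4·0.29 + 9·0.25 + 16·0.25
 = 0.21 + 1.16 + 2.25 + 4
 = 7.62

7.62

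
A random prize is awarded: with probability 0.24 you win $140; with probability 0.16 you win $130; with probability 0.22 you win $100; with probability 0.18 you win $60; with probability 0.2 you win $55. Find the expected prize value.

E[payout] = 140·0.24 + 130·0.16 + 100·0.22 + 60·0.18 + 55·0.2
 = 33.6 + 20.8 + 22 + 10.8 + 11
 = 98.2

98.2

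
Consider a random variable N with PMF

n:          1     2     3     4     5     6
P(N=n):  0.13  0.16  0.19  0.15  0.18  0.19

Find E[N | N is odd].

3.2

P(N is odd) = 0.13 + 0.19 + 0.18 = 0.5.
E[N | N is odd] = [1·0.13 + 3·0.19 + 5·0.18] / 0.5
 = 1.6 / 0.5
 = 16/5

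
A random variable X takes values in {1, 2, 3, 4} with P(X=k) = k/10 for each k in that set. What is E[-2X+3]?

E[-2X+3] = Σ (-2x+3)·P(X=x)
 = 1·1/10 + (-1)·1/5 + (-3)·3/10 + (-5)·2/5
 = 1/10 + (-1/5) + (-9/10) + (-2)
 = -3

-3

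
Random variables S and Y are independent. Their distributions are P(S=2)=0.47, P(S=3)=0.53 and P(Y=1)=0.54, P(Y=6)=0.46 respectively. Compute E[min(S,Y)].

1.7038

E[min(S,Y)] = Σ_s Σ_y min(s,y) · P(S=s)P(Y=y)
 = 1·0.2538 + 2·0.2162 + 1·0.2862 + 3·0.2438
 = 0.2538 + 0.4324 + 0.2862 + 0.7314
 = 1.7038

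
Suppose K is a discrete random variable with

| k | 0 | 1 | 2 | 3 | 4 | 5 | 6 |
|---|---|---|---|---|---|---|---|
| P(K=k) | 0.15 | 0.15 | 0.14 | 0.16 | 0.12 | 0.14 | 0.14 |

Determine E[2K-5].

E[2K-5] = Σ (2k-5)·P(K=k)
 = (-5)·0.15 + (-3)·0.15 + (-1)·0.14 + 1·0.16 + 3·0.12 + 5·0.14 + 7·0.14
 = (-0.75) + (-0.45) + (-0.14) + 0.16 + 0.36 + 0.7 + 0.98
 = 0.86

0.86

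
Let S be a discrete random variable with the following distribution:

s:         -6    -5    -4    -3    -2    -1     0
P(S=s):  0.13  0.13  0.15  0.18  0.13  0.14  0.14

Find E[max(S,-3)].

E[max(S,-3)] = Σ max(s,-3)·P(S=s)
 = (-3)·0.13 + (-3)·0.13 + (-3)·0.15 + (-3)·0.18 + (-2)·0.13 + (-1)·0.14 + 0·0.14
 = (-0.39) + (-0.39) + (-0.45) + (-0.54) + (-0.26) + (-0.14) + 0
 = -2.17

-2.17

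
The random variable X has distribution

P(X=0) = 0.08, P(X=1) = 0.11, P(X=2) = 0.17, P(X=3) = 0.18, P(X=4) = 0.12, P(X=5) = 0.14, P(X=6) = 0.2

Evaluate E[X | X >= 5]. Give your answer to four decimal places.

5.5882

P(X >= 5) = 0.14 + 0.2 = 0.34.
E[X | X >= 5] = [5·0.14 + 6·0.2] / 0.34
 = 1.9 / 0.34
 = 95/17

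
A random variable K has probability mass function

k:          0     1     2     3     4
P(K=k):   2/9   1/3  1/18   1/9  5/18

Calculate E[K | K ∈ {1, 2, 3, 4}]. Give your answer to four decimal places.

2.4286

P(K ∈ {1, 2, 3, 4}) = 1/3 + 1/18 + 1/9 + 5/18 = 7/9.
E[K | K ∈ {1, 2, 3, 4}] = [1·1/3 + 2·1/18 + 3·1/9 + 4·5/18] / (7/9)
 = 17/9 / (7/9)
 = 17/7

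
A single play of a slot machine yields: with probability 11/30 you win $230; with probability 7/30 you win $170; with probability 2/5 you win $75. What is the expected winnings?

E[payout] = 230·11/30 + 170·7/30 + 75·2/5
 = 253/3 + 119/3 + 30
 = 154

154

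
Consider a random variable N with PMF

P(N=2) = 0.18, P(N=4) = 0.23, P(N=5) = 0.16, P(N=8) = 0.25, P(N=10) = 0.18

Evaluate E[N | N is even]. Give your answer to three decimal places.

6.048

P(N is even) = 0.18 + 0.23 + 0.25 + 0.18 = 0.84.
E[N | N is even] = [2·0.18 + 4·0.23 + 8·0.25 + 10·0.18] / 0.84
 = 5.08 / 0.84
 = 127/21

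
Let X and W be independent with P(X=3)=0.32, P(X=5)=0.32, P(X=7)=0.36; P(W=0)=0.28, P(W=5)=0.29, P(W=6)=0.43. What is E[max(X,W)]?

5.816

E[max(X,W)] = Σ_x Σ_w max(x,w) · P(X=x)P(W=w)
 = 3·0.0896 + 5·0.0928 + 6·0.1376 + 5·0.0896 + 5·0.0928 + 6·0.1376 + 7·0.1008 + 7·0.1044 + 7·0.1548
 = 0.2688 + 0.464 + 0.8256 + 0.448 + 0.464 + 0.8256 + 0.7056 + 0.7308 + 1.0836
 = 5.816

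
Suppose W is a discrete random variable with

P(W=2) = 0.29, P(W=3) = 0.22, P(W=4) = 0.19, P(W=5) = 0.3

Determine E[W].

3.5

E[W] = Σ w·P(W=w)
 = 2·0.29 + 3·0.22 + 4·0.19 + 5·0.3
 = 0.58 + 0.66 + 0.76 + 1.5
 = 3.5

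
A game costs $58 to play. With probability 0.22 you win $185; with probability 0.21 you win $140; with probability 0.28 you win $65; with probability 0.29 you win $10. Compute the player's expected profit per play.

E[payout] = 185·0.22 + 140·0.21 + 65·0.28 + 10·0.29
 = 40.7 + 29.4 + 18.2 + 2.9
 = 91.2
Net = 91.2 - 58 = 33.2

33.2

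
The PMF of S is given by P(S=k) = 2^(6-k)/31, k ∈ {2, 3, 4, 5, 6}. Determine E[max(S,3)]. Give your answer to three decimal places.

3.355

E[max(S,3)] = Σ max(s,3)·P(S=s)
 = 3·16/31 + 3·8/31 + 4·4/31 + 5·2/31 + 6·1/31
 = 48/31 + 24/31 + 16/31 + 10/31 + 6/31
 = 104/31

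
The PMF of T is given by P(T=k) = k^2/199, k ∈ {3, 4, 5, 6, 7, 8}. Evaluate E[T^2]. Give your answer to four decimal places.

43.9950

E[T^2] = Σ t^2·P(T=t)
 = 9·9/199 + 16·16/199 + 25·25/199 + 36·36/199 + 49·49/199 + 64·64/199
 = 81/199 + 256/199 + 625/199 + 1296/199 + 2401/199 + 4096/199
 = 8755/199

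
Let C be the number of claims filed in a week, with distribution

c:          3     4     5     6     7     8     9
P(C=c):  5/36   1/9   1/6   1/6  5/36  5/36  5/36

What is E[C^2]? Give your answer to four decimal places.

E[C^2] = Σ c^2·P(C=c)
 = 9·5/36 + 16·1/9 + 25·1/6 + 36·1/6 + 49·5/36 + 64·5/36 + 81·5/36
 = 5/4 + 16/9 + 25/6 + 6 + 245/36 + 80/9 + 45/4
 = 1445/36

40.1389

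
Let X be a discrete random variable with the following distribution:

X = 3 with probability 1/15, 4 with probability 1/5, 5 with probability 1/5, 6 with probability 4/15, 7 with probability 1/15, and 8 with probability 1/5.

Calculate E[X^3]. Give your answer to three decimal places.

222.467

E[X^3] = Σ x^3·P(X=x)
 = 27·1/15 + 64·1/5 + 125·1/5 + 216·4/15 + 343·1/15 + 512·1/5
 = 9/5 + 64/5 + 25 + 288/5 + 343/15 + 512/5
 = 3337/15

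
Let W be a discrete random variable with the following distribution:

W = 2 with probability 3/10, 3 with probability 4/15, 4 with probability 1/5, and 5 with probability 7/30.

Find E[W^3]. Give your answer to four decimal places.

E[W^3] = Σ w^3·P(W=w)
 = 8·3/10 + 27·4/15 + 64·1/5 + 125·7/30
 = 12/5 + 36/5 + 64/5 + 175/6
 = 1547/30

51.5667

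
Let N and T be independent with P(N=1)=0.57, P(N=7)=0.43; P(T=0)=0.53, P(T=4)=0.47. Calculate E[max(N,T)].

4.3837

E[max(N,T)] = Σ_n Σ_t max(n,t) · P(N=n)P(T=t)
 = 1·0.3021 + 4·0.2679 + 7·0.2279 + 7·0.2021
 = 0.3021 + 1.0716 + 1.5953 + 1.4147
 = 4.3837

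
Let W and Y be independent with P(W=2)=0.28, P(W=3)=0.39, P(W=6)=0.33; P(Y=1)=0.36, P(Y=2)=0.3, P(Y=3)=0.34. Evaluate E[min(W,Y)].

E[min(W,Y)] = Σ_w Σ_y min(w,y) · P(W=w)P(Y=y)
 = 1·0.1008 + 2·0.084 + 2·0.0952 + 1·0.1404 + 2·0.117 + 3·0.1326 + 1·0.1188 + 2·0.099 + 3·0.1122
 = 0.1008 + 0.168 + 0.1904 + 0.1404 + 0.234 + 0.3978 + 0.1188 + 0.198 + 0.3366
 = 1.8848

1.8848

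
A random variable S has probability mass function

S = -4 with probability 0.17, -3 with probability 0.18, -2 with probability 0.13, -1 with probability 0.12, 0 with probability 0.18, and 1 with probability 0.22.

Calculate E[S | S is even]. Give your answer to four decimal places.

-1.9583

P(S is even) = 0.17 + 0.13 + 0.18 = 0.48.
E[S | S is even] = [(-4)·0.17 + (-2)·0.13 + 0·0.18] / 0.48
 = -0.94 / 0.48
 = -47/24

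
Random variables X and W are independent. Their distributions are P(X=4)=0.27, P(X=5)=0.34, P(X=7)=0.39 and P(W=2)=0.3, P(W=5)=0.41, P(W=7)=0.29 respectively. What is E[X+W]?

10.19

E[X+W] = Σ_x Σ_w (x+w) · P(X=x)P(W=w)
 = 6·0.081 + 9·0.1107 + 11·0.0783 + 7·0.102 + 10·0.1394 + 12·0.0986 + 9·0.117 + 12·0.1599 + 14·0.1131
 = 0.486 + 0.9963 + 0.8613 + 0.714 + 1.394 + 1.1832 + 1.053 + 1.9188 + 1.5834
 = 10.19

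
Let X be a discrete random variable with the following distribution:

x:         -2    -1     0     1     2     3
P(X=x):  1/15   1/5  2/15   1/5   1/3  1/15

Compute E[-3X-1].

-3.2

E[-3X-1] = Σ (-3x-1)·P(X=x)
 = 5·1/15 + 2·1/5 + (-1)·2/15 + (-4)·1/5 + (-7)·1/3 + (-10)·1/15
 = 1/3 + 2/5 + (-2/15) + (-4/5) + (-7/3) + (-2/3)
 = -16/5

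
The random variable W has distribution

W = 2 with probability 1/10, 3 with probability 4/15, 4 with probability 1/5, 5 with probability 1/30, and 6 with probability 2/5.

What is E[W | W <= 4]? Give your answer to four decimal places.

3.1765

P(W <= 4) = 1/10 + 4/15 + 1/5 = 17/30.
E[W | W <= 4] = [2·1/10 + 3·4/15 + 4·1/5] / (17/30)
 = 9/5 / (17/30)
 = 54/17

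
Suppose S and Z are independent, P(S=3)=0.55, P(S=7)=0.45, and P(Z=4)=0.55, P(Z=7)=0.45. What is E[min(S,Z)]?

4.0575

E[min(S,Z)] = Σ_s Σ_z min(s,z) · P(S=s)P(Z=z)
 = 3·0.3025 + 3·0.2475 + 4·0.2475 + 7·0.2025
 = 0.9075 + 0.7425 + 0.99 + 1.4175
 = 4.0575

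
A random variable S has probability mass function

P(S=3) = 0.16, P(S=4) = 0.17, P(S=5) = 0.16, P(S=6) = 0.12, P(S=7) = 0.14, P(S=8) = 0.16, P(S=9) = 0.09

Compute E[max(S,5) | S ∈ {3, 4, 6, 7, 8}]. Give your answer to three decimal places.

P(S ∈ {3, 4, 6, 7, 8}) = 0.16 + 0.17 + 0.12 + 0.14 + 0.16 = 0.75.
E[max(S,5) | S ∈ {3, 4, 6, 7, 8}] = [5·0.16 + 5·0.17 + 6·0.12 + 7·0.14 + 8·0.16] / 0.75
 = 4.63 / 0.75
 = 463/75

6.173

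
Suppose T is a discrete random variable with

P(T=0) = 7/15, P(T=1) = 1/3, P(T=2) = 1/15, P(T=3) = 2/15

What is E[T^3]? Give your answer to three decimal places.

4.467

E[T^3] = Σ t^3·P(T=t)
 = 0·7/15 + 1·1/3 + 8·1/15 + 27·2/15
 = 0 + 1/3 + 8/15 + 18/5
 = 67/15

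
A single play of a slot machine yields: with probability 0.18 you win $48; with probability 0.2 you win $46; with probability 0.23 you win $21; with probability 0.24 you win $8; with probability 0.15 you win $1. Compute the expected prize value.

24.74

E[payout] = 48·0.18 + 46·0.2 + 21·0.23 + 8·0.24 + 1·0.15
 = 8.64 + 9.2 + 4.83 + 1.92 + 0.15
 = 24.74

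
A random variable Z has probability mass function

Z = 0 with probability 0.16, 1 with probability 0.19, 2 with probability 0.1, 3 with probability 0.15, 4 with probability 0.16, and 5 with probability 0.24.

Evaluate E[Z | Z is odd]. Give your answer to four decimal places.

3.1724

P(Z is odd) = 0.19 + 0.15 + 0.24 = 0.58.
E[Z | Z is odd] = [1·0.19 + 3·0.15 + 5·0.24] / 0.58
 = 1.84 / 0.58
 = 92/29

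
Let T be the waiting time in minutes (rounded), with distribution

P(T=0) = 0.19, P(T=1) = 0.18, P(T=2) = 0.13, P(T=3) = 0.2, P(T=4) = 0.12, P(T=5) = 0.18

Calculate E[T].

2.42

E[T] = Σ t·P(T=t)
 = 0·0.19 + 1·0.18 + 2·0.13 + 3·0.2 + 4·0.12 + 5·0.18
 = 0 + 0.18 + 0.26 + 0.6 + 0.48 + 0.9
 = 2.42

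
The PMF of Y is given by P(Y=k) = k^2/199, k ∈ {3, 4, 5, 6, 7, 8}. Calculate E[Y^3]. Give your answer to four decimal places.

E[Y^3] = Σ y^3·P(Y=y)
 = 27·9/199 + 64·16/199 + 125·25/199 + 216·36/199 + 343·49/199 + 512·64/199
 = 243/199 + 1024/199 + 3125/199 + 7776/199 + 16807/199 + 32768/199
 = 61743/199

310.2663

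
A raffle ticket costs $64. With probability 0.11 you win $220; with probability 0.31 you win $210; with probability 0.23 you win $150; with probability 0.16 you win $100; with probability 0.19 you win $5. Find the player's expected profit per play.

E[payout] = 220·0.11 + 210·0.31 + 150·0.23 + 100·0.16 + 5·0.19
 = 24.2 + 65.1 + 34.5 + 16 + 0.95
 = 140.75
Net = 140.75 - 64 = 76.75

76.75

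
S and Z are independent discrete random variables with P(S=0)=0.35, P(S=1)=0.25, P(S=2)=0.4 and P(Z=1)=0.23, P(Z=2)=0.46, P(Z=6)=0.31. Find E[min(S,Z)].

0.958

E[min(S,Z)] = Σ_s Σ_z min(s,z) · P(S=s)P(Z=z)
 = 0·0.0805 + 0·0.161 + 0·0.1085 + 1·0.0575 + 1·0.115 + 1·0.0775 + 1·0.092 + 2·0.184 + 2·0.124
 = 0 + 0 + 0 + 0.0575 + 0.115 + 0.0775 + 0.092 + 0.368 + 0.248
 = 0.958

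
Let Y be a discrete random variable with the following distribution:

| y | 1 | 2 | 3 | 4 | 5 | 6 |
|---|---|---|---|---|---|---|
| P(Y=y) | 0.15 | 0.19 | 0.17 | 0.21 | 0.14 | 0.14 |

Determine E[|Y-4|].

1.42

E[|Y-4|] = Σ |y-4|·P(Y=y)
 = 3·0.15 + 2·0.19 + 1·0.17 + 0·0.21 + 1·0.14 + 2·0.14
 = 0.45 + 0.38 + 0.17 + 0 + 0.14 + 0.28
 = 1.42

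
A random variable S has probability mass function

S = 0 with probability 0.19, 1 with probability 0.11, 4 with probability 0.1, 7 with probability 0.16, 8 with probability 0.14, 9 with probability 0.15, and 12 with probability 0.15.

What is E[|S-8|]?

3.6

E[|S-8|] = Σ |s-8|·P(S=s)
 = 8·0.19 + 7·0.11 + 4·0.1 + 1·0.16 + 0·0.14 + 1·0.15 + 4·0.15
 = 1.52 + 0.77 + 0.4 + 0.16 + 0 + 0.15 + 0.6
 = 3.6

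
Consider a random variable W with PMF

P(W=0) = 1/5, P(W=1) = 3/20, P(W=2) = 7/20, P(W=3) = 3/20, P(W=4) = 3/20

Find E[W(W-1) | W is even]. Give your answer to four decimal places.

P(W is even) = 1/5 + 7/20 + 3/20 = 7/10.
E[W(W-1) | W is even] = [0·1/5 + 2·7/20 + 12·3/20] / (7/10)
 = 5/2 / (7/10)
 = 25/7

3.5714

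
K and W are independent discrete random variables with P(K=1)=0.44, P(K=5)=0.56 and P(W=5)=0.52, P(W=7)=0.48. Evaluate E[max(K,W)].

E[max(K,W)] = Σ_k Σ_w max(k,w) · P(K=k)P(W=w)
 = 5·0.2288 + 7·0.2112 + 5·0.2912 + 7·0.2688
 = 1.144 + 1.4784 + 1.456 + 1.8816
 = 5.96

5.96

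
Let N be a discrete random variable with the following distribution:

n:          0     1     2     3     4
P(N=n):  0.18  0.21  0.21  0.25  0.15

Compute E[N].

E[N] = Σ n·P(N=n)
 = 0·0.18 + 1·0.21 + 2·0.21 + 3·0.25 + 4·0.15
 = 0 + 0.21 + 0.42 + 0.75 + 0.6
 = 1.98

1.98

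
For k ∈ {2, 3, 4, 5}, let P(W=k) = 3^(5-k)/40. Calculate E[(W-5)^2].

E[(W-5)^2] = Σ (w-5)^2·P(W=w)
 = 9·27/40 + 4·9/40 + 1·3/40 + 0·1/40
 = 243/40 + 9/10 + 3/40 + 0
 = 141/20

7.05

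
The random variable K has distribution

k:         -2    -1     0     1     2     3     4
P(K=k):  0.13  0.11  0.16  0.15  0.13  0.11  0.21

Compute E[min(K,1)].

E[min(K,1)] = Σ min(k,1)·P(K=k)
 = (-2)·0.13 + (-1)·0.11 + 0·0.16 + 1·0.15 + 1·0.13 + 1·0.11 + 1·0.21
 = (-0.26) + (-0.11) + 0 + 0.15 + 0.13 + 0.11 + 0.21
 = 0.23

0.23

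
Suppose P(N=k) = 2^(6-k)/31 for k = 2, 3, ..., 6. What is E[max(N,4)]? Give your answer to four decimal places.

E[max(N,4)] = Σ max(n,4)·P(N=n)
 = 4·16/31 + 4·8/31 + 4·4/31 + 5·2/31 + 6·1/31
 = 64/31 + 32/31 + 16/31 + 10/31 + 6/31
 = 128/31

4.1290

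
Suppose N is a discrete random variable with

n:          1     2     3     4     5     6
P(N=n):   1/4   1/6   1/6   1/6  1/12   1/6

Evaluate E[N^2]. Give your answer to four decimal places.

13.1667

E[N^2] = Σ n^2·P(N=n)
 = 1·1/4 + 4·1/6 + 9·1/6 + 16·1/6 + 25·1/12 + 36·1/6
 = 1/4 + 2/3 + 3/2 + 8/3 + 25/12 + 6
 = 79/6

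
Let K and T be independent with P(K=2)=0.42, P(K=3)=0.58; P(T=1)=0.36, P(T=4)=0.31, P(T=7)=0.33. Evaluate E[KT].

E[KT] = Σ_k Σ_t kt · P(K=k)P(T=t)
 = 2·0.1512 + 8·0.1302 + 14·0.1386 + 3·0.2088 + 12·0.1798 + 21·0.1914
 = 0.3024 + 1.0416 + 1.9404 + 0.6264 + 2.1576 + 4.0194
 = 10.0878

10.0878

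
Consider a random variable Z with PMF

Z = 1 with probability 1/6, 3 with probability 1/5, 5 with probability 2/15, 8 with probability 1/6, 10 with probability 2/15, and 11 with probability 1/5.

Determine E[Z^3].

507.1

E[Z^3] = Σ z^3·P(Z=z)
 = 1·1/6 + 27·1/5 + 125·2/15 + 512·1/6 + 1000·2/15 + 1331·1/5
 = 1/6 + 27/5 + 50/3 + 256/3 + 400/3 + 1331/5
 = 5071/10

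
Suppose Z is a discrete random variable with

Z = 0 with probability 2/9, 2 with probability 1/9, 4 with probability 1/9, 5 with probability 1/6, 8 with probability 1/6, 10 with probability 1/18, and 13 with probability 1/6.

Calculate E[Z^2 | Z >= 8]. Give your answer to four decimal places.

114.1429

P(Z >= 8) = 1/6 + 1/18 + 1/6 = 7/18.
E[Z^2 | Z >= 8] = [64·1/6 + 100·1/18 + 169·1/6] / (7/18)
 = 799/18 / (7/18)
 = 799/7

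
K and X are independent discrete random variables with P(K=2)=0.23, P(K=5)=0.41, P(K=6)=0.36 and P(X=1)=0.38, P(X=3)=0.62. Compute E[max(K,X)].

E[max(K,X)] = Σ_k Σ_x max(k,x) · P(K=k)P(X=x)
 = 2·0.0874 + 3·0.1426 + 5·0.1558 + 5·0.2542 + 6·0.1368 + 6·0.2232
 = 0.1748 + 0.4278 + 0.779 + 1.271 + 0.8208 + 1.3392
 = 4.8126

4.8126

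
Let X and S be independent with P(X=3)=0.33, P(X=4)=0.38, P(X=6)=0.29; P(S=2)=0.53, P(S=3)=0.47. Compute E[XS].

E[XS] = Σ_x Σ_s xs · P(X=x)P(S=s)
 = 6·0.1749 + 9·0.1551 + 8·0.2014 + 12·0.1786 + 12·0.1537 + 18·0.1363
 = 1.0494 + 1.3959 + 1.6112 + 2.1432 + 1.8444 + 2.4534
 = 10.4975

10.4975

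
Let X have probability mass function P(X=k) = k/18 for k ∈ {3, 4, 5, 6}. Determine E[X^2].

24

E[X^2] = Σ x^2·P(X=x)
 = 9·1/6 + 16·2/9 + 25·5/18 + 36·1/3
 = 3/2 + 32/9 + 125/18 + 12
 = 24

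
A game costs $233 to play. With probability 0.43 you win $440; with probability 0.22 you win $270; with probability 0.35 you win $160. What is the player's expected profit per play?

71.6

E[payout] = 440·0.43 + 270·0.22 + 160·0.35
 = 189.2 + 59.4 + 56
 = 304.6
Net = 304.6 - 233 = 71.6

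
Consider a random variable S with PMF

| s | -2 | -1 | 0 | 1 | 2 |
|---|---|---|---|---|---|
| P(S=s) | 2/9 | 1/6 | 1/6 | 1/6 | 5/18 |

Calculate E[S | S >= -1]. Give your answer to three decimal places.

P(S >= -1) = 1/6 + 1/6 + 1/6 + 5/18 = 7/9.
E[S | S >= -1] = [(-1)·1/6 + 0·1/6 + 1·1/6 + 2·5/18] / (7/9)
 = 5/9 / (7/9)
 = 5/7

0.714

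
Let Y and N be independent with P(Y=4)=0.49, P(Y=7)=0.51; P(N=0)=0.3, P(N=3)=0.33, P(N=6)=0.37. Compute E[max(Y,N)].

E[max(Y,N)] = Σ_y Σ_n max(y,n) · P(Y=y)P(N=n)
 = 4·0.147 + 4·0.1617 + 6·0.1813 + 7·0.153 + 7·0.1683 + 7·0.1887
 = 0.588 + 0.6468 + 1.0878 + 1.071 + 1.1781 + 1.3209
 = 5.8926

5.8926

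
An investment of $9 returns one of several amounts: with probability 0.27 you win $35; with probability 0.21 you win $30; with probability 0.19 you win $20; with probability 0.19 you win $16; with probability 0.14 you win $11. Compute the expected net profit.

E[payout] = 35·0.27 + 30·0.21 + 20·0.19 + 16·0.19 + 11·0.14
 = 9.45 + 6.3 + 3.8 + 3.04 + 1.54
 = 24.13
Net = 24.13 - 9 = 15.13

15.13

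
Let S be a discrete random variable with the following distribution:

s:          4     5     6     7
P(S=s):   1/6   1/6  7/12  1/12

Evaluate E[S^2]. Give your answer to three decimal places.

E[S^2] = Σ s^2·P(S=s)
 = 16·1/6 + 25·1/6 + 36·7/12 + 49·1/12
 = 8/3 + 25/6 + 21 + 49/12
 = 383/12

31.917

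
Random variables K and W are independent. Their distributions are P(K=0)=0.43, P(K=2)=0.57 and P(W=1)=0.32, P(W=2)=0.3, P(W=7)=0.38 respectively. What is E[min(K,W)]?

E[min(K,W)] = Σ_k Σ_w min(k,w) · P(K=k)P(W=w)
 = 0·0.1376 + 0·0.129 + 0·0.1634 + 1·0.1824 + 2·0.171 + 2·0.2166
 = 0 + 0 + 0 + 0.1824 + 0.342 + 0.4332
 = 0.9576

0.9576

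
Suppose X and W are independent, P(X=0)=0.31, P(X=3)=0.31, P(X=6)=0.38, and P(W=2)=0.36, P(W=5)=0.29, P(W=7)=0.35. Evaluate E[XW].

E[XW] = Σ_x Σ_w xw · P(X=x)P(W=w)
 = 0·0.1116 + 0·0.0899 + 0·0.1085 + 6·0.1116 + 15·0.0899 + 21·0.1085 + 12·0.1368 + 30·0.1102 + 42·0.133
 = 0 + 0 + 0 + 0.6696 + 1.3485 + 2.2785 + 1.6416 + 3.306 + 5.586
 = 14.8302

14.8302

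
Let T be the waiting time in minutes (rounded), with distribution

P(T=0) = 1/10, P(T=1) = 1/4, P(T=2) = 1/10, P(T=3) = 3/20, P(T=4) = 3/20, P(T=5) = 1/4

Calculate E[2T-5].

E[2T-5] = Σ (2t-5)·P(T=t)
 = (-5)·1/10 + (-3)·1/4 + (-1)·1/10 + 1·3/20 + 3·3/20 + 5·1/4
 = (-1/2) + (-3/4) + (-1/10) + 3/20 + 9/20 + 5/4
 = 1/2

0.5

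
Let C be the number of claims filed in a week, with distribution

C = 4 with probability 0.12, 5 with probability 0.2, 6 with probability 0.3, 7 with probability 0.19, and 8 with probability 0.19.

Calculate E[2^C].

100.48

E[2^C] = Σ 2^c·P(C=c)
 = 16·0.12 + 32·0.2 + 64·0.3 + 128·0.19 + 256·0.19
 = 1.92 + 6.4 + 19.2 + 24.32 + 48.64
 = 100.48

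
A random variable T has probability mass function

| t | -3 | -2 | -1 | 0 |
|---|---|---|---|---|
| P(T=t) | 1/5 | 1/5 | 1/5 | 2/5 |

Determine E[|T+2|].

1.2

E[|T+2|] = Σ |t+2|·P(T=t)
 = 1·1/5 + 0·1/5 + 1·1/5 + 2·2/5
 = 1/5 + 0 + 1/5 + 4/5
 = 6/5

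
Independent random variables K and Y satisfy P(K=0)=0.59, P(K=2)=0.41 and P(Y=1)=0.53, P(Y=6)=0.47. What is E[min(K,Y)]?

E[min(K,Y)] = Σ_k Σ_y min(k,y) · P(K=k)P(Y=y)
 = 0·0.3127 + 0·0.2773 + 1·0.2173 + 2·0.1927
 = 0 + 0 + 0.2173 + 0.3854
 = 0.6027

0.6027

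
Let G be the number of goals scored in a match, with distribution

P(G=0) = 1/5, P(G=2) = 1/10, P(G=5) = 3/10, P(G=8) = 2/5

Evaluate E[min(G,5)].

3.7

E[min(G,5)] = Σ min(g,5)·P(G=g)
 = 0·1/5 + 2·1/10 + 5·3/10 + 5·2/5
 = 0 + 1/5 + 3/2 + 2
 = 37/10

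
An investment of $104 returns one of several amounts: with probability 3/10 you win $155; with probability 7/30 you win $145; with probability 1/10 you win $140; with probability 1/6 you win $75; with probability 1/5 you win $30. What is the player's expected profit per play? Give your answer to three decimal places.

E[payout] = 155·3/10 + 145·7/30 + 140·1/10 + 75·1/6 + 30·1/5
 = 93/2 + 203/6 + 14 + 25/2 + 6
 = 677/6
Net = 677/6 - 104 = 53/6

8.833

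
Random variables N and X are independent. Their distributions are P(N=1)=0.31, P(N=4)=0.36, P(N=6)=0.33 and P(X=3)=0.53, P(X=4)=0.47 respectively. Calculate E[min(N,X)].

E[min(N,X)] = Σ_n Σ_x min(n,x) · P(N=n)P(X=x)
 = 1·0.1643 + 1·0.1457 + 3·0.1908 + 4·0.1692 + 3·0.1749 + 4·0.1551
 = 0.1643 + 0.1457 + 0.5724 + 0.6768 + 0.5247 + 0.6204
 = 2.7043

2.7043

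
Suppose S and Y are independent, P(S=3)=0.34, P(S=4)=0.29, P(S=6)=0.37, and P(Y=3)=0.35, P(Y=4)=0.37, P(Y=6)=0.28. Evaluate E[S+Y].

E[S+Y] = Σ_s Σ_y (s+y) · P(S=s)P(Y=y)
 = 6·0.119 + 7·0.1258 + 9·0.0952 + 7·0.1015 + 8·0.1073 + 10·0.0812 + 9·0.1295 + 10·0.1369 + 12·0.1036
 = 0.714 + 0.8806 + 0.8568 + 0.7105 + 0.8584 + 0.812 + 1.1655 + 1.369 + 1.2432
 = 8.61

8.61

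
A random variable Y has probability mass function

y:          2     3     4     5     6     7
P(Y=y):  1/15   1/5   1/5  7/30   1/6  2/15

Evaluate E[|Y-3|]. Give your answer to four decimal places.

1.7667

E[|Y-3|] = Σ |y-3|·P(Y=y)
 = 1·1/15 + 0·1/5 + 1·1/5 + 2·7/30 + 3·1/6 + 4·2/15
 = 1/15 + 0 + 1/5 + 7/15 + 1/2 + 8/15
 = 53/30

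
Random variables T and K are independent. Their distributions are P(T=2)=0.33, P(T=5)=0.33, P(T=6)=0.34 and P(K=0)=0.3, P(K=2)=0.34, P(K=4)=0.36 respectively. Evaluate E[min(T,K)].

E[min(T,K)] = Σ_t Σ_k min(t,k) · P(T=t)P(K=k)
 = 0·0.099 + 2·0.1122 + 2·0.1188 + 0·0.099 + 2·0.1122 + 4·0.1188 + 0·0.102 + 2·0.1156 + 4·0.1224
 = 0 + 0.2244 + 0.2376 + 0 + 0.2244 + 0.4752 + 0 + 0.2312 + 0.4896
 = 1.8824

1.8824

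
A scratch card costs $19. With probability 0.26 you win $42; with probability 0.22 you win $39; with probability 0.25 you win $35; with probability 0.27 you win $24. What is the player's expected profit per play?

E[payout] = 42·0.26 + 39·0.22 + 35·0.25 + 24·0.27
 = 10.92 + 8.58 + 8.75 + 6.48
 = 34.73
Net = 34.73 - 19 = 15.73

15.73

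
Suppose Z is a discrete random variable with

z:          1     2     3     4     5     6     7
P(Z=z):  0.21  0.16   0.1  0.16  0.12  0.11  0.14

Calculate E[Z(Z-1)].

E[Z(Z-1)] = Σ z(z-1)·P(Z=z)
 = 0·0.21 + 2·0.16 + 6·0.1 + 12·0.16 + 20·0.12 + 30·0.11 + 42·0.14
 = 0 + 0.32 + 0.6 + 1.92 + 2.4 + 3.3 + 5.88
 = 14.42

14.42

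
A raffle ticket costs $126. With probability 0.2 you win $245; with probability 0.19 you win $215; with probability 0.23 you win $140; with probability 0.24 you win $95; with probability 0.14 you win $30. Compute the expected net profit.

E[payout] = 245·0.2 + 215·0.19 + 140·0.23 + 95·0.24 + 30·0.14
 = 49 + 40.85 + 32.2 + 22.8 + 4.2
 = 149.05
Net = 149.05 - 126 = 23.05

23.05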